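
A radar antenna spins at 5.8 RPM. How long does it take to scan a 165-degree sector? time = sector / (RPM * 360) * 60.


t = 165 / (5.8 * 360) * 60 = 4.74 s

4.74 s


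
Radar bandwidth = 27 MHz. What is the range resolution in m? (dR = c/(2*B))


dR = 3e8 / (2 * 27000000.0) = 5.56 m

5.56 m


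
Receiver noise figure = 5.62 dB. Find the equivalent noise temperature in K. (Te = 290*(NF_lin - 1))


NF_lin = 10^(5.62/10) = 3.647539
Te = 290 * (3.647539 - 1) = 767.8 K

767.8 K


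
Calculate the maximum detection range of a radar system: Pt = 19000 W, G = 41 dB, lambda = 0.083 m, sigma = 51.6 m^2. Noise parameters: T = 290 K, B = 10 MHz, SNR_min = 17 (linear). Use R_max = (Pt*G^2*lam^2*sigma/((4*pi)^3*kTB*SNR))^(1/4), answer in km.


G_lin = 10^(41/10) = 12589.254118
R^4 = 19000 * 12589.254118^2 * 0.083^2 * 51.6 / ((4*pi)^3 * 1.38e-23 * 290 * 10000000.0 * 17)
R^4 = 7.92873e20 m^4
R_max = (7.92873e20)^(1/4) = 167803.5 m = 167.8 km

167.8 km


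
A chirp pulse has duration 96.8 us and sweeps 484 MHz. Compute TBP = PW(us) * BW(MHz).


TBP = 96.8 * 484 = 46851.2

46851.2


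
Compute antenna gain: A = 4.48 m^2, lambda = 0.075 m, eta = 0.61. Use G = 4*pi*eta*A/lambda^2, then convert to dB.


G_linear = 4*pi*0.61*4.48/0.075^2 = 6105.13
G_dB = 10*log10(6105.13) = 37.9 dB

37.9 dB


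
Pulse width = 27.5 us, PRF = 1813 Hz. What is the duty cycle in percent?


DC = 27.5e-6 * 1813 * 100 = 4.99%

4.99%


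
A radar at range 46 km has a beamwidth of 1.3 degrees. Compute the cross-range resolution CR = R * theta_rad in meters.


BW_rad = 0.02268928
CR = 46000 * 0.02268928 = 1043.7 m

1043.7 m


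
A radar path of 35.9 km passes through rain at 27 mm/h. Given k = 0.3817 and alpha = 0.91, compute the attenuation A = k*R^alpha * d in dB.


gamma = 0.3817 * 27^0.91 = 7.660607 dB/km
A = 7.660607 * 35.9 = 275.02 dB

275.02 dB


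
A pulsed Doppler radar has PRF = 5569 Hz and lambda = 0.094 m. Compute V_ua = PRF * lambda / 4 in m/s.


V_ua = 5569 * 0.094 / 4 = 130.9 m/s

130.9 m/s


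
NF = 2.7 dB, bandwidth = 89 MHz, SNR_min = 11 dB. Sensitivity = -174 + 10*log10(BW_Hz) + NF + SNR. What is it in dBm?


10*log10(89000000.0) = 79.49
S = -174 + 79.49 + 2.7 + 11 = -80.8 dBm

-80.8 dBm


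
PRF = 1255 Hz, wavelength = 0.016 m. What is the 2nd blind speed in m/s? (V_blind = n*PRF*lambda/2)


V_blind = 2 * 1255 * 0.016 / 2 = 20.1 m/s

20.1 m/s


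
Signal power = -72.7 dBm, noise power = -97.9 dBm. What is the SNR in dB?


SNR = -72.7 - (-97.9) = 25.2 dB

25.2 dB


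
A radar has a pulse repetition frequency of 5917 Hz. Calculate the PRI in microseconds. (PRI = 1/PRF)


PRI = 1/5917 = 0.0001690046 s = 169.0 us

169.0 us


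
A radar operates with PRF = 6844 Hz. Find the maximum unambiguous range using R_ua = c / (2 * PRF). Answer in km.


R_ua = 3e8 / (2 * 6844) = 21917.0 m = 21.9 km

21.9 km


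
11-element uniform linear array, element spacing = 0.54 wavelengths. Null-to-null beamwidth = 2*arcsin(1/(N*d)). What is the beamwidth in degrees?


1/(N*d) = 1/(11*0.54) = 0.16835
BW = 2*arcsin(0.16835) = 19.4 degrees

19.4 degrees


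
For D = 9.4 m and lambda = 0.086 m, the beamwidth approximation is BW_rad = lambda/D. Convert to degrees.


BW_rad = 0.086 / 9.4 = 0.009149
BW_deg = 0.52 degrees

0.52 degrees


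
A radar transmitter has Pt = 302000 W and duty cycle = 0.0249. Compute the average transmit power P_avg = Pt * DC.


P_avg = 302000 * 0.0249 = 7519.8 W

7519.8 W


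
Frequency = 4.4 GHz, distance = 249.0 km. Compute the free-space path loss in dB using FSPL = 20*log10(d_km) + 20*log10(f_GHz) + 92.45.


20*log10(249.0) = 47.92
20*log10(4.4) = 12.87
FSPL = 153.2 dB

153.2 dB


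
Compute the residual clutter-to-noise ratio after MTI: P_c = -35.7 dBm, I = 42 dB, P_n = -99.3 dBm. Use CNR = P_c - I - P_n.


CNR = -35.7 - 42 - (-99.3) = 21.6 dB

21.6 dB


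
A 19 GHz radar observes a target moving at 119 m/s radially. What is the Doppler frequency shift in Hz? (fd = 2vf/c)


fd = 2 * 119 * 19000000000.0 / 3e8 = 15073.3 Hz

15073.3 Hz


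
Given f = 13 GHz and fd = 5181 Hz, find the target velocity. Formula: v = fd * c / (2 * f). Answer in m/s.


v = 5181 * 3e8 / (2 * 13000000000.0) = 59.8 m/s

59.8 m/s


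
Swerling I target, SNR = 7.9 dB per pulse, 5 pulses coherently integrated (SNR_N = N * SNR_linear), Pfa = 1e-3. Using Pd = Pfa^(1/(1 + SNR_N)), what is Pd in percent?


SNR_lin = 10^(7.9/10) = 6.16595
SNR_N = 5 * 6.16595 = 30.82975
1/(1 + SNR_N) = 1/31.82975 = 0.0314171
Pd = (1e-3)^0.0314171 = 0.80491
Pd = 80.5%

80.5%


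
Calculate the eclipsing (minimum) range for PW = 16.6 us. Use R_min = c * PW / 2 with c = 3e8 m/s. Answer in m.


R_min = 3e8 * 16.6e-6 / 2 = 2490.0 m

2490.0 m


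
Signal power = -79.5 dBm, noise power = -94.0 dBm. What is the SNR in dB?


SNR = -79.5 - (-94.0) = 14.5 dB

14.5 dB


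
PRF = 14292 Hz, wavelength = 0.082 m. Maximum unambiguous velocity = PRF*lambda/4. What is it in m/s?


V_ua = 14292 * 0.082 / 4 = 293.0 m/s

293.0 m/s


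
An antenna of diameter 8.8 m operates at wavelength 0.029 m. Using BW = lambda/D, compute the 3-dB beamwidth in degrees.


BW_rad = 0.029 / 8.8 = 0.003295
BW_deg = 0.19 degrees

0.19 degrees


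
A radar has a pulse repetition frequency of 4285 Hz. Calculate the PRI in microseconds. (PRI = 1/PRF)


PRI = 1/4285 = 0.0002333722 s = 233.4 us

233.4 us


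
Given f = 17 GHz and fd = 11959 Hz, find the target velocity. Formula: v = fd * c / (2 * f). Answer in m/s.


v = 11959 * 3e8 / (2 * 17000000000.0) = 105.5 m/s

105.5 m/s


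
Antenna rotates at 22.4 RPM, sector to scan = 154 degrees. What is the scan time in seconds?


t = 154 / (22.4 * 360) * 60 = 1.15 s

1.15 s


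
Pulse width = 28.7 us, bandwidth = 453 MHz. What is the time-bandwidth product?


TBP = 28.7 * 453 = 13001.1

13001.1


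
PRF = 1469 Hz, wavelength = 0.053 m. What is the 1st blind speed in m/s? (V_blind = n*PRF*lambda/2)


V_blind = 1 * 1469 * 0.053 / 2 = 38.9 m/s

38.9 m/s


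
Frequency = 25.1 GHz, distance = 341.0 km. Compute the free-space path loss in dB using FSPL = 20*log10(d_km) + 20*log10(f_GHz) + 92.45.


20*log10(341.0) = 50.66
20*log10(25.1) = 27.99
FSPL = 171.1 dB

171.1 dB


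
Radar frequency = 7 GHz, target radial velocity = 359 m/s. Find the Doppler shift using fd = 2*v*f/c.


fd = 2 * 359 * 7000000000.0 / 3e8 = 16753.3 Hz

16753.3 Hz


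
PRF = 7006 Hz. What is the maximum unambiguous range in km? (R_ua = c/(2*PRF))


R_ua = 3e8 / (2 * 7006) = 21410.2 m = 21.4 km

21.4 km


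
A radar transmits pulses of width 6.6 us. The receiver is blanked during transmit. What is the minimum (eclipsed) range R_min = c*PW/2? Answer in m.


R_min = 3e8 * 6.6e-6 / 2 = 990.0 m

990.0 m


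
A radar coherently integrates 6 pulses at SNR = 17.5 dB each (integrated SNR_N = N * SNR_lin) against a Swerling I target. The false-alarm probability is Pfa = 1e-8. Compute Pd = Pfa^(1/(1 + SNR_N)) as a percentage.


SNR_lin = 10^(17.5/10) = 56.23413
SNR_N = 6 * 56.23413 = 337.40478
1/(1 + SNR_N) = 1/338.40478 = 0.002955
Pd = (1e-8)^0.002955 = 0.94702
Pd = 94.7%

94.7%


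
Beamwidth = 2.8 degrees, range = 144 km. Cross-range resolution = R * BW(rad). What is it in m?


BW_rad = 0.048869219
CR = 144000 * 0.048869219 = 7037.2 m

7037.2 m


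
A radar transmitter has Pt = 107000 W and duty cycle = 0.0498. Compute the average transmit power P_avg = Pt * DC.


P_avg = 107000 * 0.0498 = 5328.6 W

5328.6 W


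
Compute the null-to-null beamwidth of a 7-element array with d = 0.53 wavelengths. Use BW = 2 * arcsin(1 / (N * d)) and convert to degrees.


1/(N*d) = 1/(7*0.53) = 0.269542
BW = 2*arcsin(0.269542) = 31.3 degrees

31.3 degrees


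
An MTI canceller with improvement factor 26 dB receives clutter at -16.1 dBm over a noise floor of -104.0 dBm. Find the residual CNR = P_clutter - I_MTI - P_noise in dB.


CNR = -16.1 - 26 - (-104.0) = 61.9 dB

61.9 dB


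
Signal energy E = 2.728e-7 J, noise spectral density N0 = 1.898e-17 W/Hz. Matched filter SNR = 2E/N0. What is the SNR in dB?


SNR_lin = 2 * 2.728e-7 / 1.898e-17 = 2.875e10
SNR_dB = 10*log10(2.875e10) = 104.6 dB

104.6 dB


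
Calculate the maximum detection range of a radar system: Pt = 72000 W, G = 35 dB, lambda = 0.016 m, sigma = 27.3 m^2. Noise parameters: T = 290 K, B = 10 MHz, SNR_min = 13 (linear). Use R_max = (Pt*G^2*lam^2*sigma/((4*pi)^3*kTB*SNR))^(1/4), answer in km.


G_lin = 10^(35/10) = 3162.27766
R^4 = 72000 * 3162.27766^2 * 0.016^2 * 27.3 / ((4*pi)^3 * 1.38e-23 * 290 * 10000000.0 * 13)
R^4 = 4.874e18 m^4
R_max = (4.874e18)^(1/4) = 46986.3 m = 47.0 km

47.0 km


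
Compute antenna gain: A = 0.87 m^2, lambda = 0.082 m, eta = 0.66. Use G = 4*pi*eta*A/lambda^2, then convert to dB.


G_linear = 4*pi*0.66*0.87/0.082^2 = 1073.11
G_dB = 10*log10(1073.11) = 30.3 dB

30.3 dB


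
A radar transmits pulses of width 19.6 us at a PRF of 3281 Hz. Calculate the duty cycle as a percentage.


DC = 19.6e-6 * 3281 * 100 = 6.43%

6.43%


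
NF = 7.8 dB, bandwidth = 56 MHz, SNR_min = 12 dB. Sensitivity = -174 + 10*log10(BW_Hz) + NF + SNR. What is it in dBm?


10*log10(56000000.0) = 77.48
S = -174 + 77.48 + 7.8 + 12 = -76.7 dBm

-76.7 dBm


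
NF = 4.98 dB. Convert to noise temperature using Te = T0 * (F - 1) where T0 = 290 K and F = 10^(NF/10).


NF_lin = 10^(4.98/10) = 3.147748
Te = 290 * (3.147748 - 1) = 622.8 K

622.8 K


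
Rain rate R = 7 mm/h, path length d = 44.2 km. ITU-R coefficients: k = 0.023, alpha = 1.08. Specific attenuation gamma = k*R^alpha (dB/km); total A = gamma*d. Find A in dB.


gamma = 0.023 * 7^1.08 = 0.188119 dB/km
A = 0.188119 * 44.2 = 8.31 dB

8.31 dB


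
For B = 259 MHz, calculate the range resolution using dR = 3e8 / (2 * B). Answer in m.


dR = 3e8 / (2 * 259000000.0) = 0.58 m

0.58 m


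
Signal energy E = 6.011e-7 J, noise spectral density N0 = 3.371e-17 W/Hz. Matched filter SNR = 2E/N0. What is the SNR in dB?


SNR_lin = 2 * 6.011e-7 / 3.371e-17 = 3.566e10
SNR_dB = 10*log10(3.566e10) = 105.5 dB

105.5 dB


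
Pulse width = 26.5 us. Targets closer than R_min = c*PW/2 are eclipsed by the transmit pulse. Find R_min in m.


R_min = 3e8 * 26.5e-6 / 2 = 3975.0 m

3975.0 m


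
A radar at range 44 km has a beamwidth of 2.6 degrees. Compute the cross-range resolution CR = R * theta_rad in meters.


BW_rad = 0.045378561
CR = 44000 * 0.045378561 = 1996.7 m

1996.7 m


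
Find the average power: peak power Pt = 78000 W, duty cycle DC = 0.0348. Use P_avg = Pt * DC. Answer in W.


P_avg = 78000 * 0.0348 = 2714.4 W

2714.4 W


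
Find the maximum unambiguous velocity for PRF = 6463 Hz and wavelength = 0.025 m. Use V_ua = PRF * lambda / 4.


V_ua = 6463 * 0.025 / 4 = 40.4 m/s

40.4 m/s


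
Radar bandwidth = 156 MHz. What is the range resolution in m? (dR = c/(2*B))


dR = 3e8 / (2 * 156000000.0) = 0.96 m

0.96 m


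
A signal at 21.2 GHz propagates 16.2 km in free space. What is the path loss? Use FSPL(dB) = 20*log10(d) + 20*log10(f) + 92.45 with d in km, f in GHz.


20*log10(16.2) = 24.19
20*log10(21.2) = 26.53
FSPL = 143.2 dB

143.2 dB


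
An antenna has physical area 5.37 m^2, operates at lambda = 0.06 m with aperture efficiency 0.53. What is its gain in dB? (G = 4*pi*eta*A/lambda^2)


G_linear = 4*pi*0.53*5.37/0.06^2 = 9934.76
G_dB = 10*log10(9934.76) = 40.0 dB

40.0 dB


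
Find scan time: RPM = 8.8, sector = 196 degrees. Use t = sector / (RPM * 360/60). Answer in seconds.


t = 196 / (8.8 * 360) * 60 = 3.71 s

3.71 s


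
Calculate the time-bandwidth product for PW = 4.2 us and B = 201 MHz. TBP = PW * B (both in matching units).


TBP = 4.2 * 201 = 844.2

844.2


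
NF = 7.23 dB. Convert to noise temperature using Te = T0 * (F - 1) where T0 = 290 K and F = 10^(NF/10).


NF_lin = 10^(7.23/10) = 5.284453
Te = 290 * (5.284453 - 1) = 1242.5 K

1242.5 K


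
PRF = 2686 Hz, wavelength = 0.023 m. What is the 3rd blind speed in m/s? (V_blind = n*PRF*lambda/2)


V_blind = 3 * 2686 * 0.023 / 2 = 92.7 m/s

92.7 m/s


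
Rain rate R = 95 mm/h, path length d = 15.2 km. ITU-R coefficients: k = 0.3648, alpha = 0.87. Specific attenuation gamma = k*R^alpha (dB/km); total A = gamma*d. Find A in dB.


gamma = 0.3648 * 95^0.87 = 19.172307 dB/km
A = 19.172307 * 15.2 = 291.42 dB

291.42 dB


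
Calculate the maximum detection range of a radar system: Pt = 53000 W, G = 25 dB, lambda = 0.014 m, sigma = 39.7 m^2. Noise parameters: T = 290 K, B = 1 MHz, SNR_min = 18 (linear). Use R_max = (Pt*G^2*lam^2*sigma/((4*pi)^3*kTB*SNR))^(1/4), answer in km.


G_lin = 10^(25/10) = 316.227766
R^4 = 53000 * 316.227766^2 * 0.014^2 * 39.7 / ((4*pi)^3 * 1.38e-23 * 290 * 1000000.0 * 18)
R^4 = 2.88498e17 m^4
R_max = (2.88498e17)^(1/4) = 23175.9 m = 23.2 km

23.2 km


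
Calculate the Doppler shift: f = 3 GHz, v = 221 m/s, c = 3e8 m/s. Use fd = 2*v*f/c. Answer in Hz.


fd = 2 * 221 * 3000000000.0 / 3e8 = 4420.0 Hz

4420.0 Hz


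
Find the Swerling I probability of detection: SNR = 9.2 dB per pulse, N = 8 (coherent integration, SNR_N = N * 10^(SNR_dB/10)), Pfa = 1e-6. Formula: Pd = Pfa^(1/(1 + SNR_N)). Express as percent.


SNR_lin = 10^(9.2/10) = 8.31764
SNR_N = 8 * 8.31764 = 66.54112
1/(1 + SNR_N) = 1/67.54112 = 0.0148058
Pd = (1e-6)^0.0148058 = 0.81501
Pd = 81.5%

81.5%


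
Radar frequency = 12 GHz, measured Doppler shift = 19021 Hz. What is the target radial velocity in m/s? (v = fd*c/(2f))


v = 19021 * 3e8 / (2 * 12000000000.0) = 237.8 m/s

237.8 m/s


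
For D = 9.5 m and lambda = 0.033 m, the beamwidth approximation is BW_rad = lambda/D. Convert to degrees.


BW_rad = 0.033 / 9.5 = 0.003474
BW_deg = 0.2 degrees

0.2 degrees


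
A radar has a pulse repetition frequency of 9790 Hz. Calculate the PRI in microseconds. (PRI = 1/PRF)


PRI = 1/9790 = 0.000102145 s = 102.1 us

102.1 us


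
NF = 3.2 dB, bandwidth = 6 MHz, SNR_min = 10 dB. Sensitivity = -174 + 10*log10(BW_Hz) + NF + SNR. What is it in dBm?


10*log10(6000000.0) = 67.78
S = -174 + 67.78 + 3.2 + 10 = -93.0 dBm

-93.0 dBm


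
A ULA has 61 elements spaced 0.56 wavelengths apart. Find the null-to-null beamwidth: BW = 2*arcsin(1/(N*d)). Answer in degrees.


1/(N*d) = 1/(61*0.56) = 0.029274
BW = 2*arcsin(0.029274) = 3.4 degrees

3.4 degrees


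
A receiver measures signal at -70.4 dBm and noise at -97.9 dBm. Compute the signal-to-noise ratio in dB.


SNR = -70.4 - (-97.9) = 27.5 dB

27.5 dB


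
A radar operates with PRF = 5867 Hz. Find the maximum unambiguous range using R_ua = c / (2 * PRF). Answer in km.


R_ua = 3e8 / (2 * 5867) = 25566.7 m = 25.6 km

25.6 km


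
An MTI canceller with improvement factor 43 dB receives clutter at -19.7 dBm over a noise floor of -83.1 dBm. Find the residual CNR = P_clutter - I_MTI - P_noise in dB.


CNR = -19.7 - 43 - (-83.1) = 20.4 dB

20.4 dB


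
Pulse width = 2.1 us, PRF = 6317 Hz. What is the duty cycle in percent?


DC = 2.1e-6 * 6317 * 100 = 1.33%

1.33%


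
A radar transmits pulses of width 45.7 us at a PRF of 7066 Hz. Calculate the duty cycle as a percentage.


DC = 45.7e-6 * 7066 * 100 = 32.29%

32.29%


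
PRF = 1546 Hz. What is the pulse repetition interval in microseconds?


PRI = 1/1546 = 0.0006468305 s = 646.8 us

646.8 us


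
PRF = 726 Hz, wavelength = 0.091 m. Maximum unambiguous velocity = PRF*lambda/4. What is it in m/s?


V_ua = 726 * 0.091 / 4 = 16.5 m/s

16.5 m/s


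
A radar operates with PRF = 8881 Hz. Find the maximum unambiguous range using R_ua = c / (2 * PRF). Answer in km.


R_ua = 3e8 / (2 * 8881) = 16890.0 m = 16.9 km

16.9 km


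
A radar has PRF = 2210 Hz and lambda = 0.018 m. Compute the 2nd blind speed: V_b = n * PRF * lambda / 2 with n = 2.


V_blind = 2 * 2210 * 0.018 / 2 = 39.8 m/s

39.8 m/s


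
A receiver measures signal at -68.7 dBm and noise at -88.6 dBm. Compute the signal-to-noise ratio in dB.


SNR = -68.7 - (-88.6) = 19.9 dB

19.9 dB


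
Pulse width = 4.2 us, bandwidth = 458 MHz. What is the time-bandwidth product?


TBP = 4.2 * 458 = 1923.6

1923.6


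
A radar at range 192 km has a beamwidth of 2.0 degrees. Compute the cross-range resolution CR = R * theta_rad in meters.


BW_rad = 0.034906585
CR = 192000 * 0.034906585 = 6702.1 m

6702.1 m


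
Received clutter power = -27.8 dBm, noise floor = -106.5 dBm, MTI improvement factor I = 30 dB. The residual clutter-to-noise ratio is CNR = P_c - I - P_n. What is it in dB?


CNR = -27.8 - 30 - (-106.5) = 48.7 dB

48.7 dB


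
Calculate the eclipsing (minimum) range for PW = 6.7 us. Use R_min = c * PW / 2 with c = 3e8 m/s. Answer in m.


R_min = 3e8 * 6.7e-6 / 2 = 1005.0 m

1005.0 m


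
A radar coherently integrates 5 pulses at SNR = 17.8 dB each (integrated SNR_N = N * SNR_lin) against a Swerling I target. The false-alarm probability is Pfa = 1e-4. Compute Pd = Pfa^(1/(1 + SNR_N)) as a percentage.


SNR_lin = 10^(17.8/10) = 60.25596
SNR_N = 5 * 60.25596 = 301.2798
1/(1 + SNR_N) = 1/302.2798 = 0.0033082
Pd = (1e-4)^0.0033082 = 0.96999
Pd = 97.0%

97.0%


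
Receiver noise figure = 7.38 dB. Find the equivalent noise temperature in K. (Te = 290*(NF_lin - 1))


NF_lin = 10^(7.38/10) = 5.47016
Te = 290 * (5.47016 - 1) = 1296.3 K

1296.3 K


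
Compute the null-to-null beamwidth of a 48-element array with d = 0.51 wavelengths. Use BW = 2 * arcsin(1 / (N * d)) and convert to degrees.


1/(N*d) = 1/(48*0.51) = 0.04085
BW = 2*arcsin(0.04085) = 4.7 degrees

4.7 degrees


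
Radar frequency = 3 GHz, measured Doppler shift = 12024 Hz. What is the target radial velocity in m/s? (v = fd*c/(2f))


v = 12024 * 3e8 / (2 * 3000000000.0) = 601.2 m/s

601.2 m/s


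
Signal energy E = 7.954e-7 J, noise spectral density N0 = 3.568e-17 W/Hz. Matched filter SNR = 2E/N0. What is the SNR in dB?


SNR_lin = 2 * 7.954e-7 / 3.568e-17 = 4.459e10
SNR_dB = 10*log10(4.459e10) = 106.5 dB

106.5 dB


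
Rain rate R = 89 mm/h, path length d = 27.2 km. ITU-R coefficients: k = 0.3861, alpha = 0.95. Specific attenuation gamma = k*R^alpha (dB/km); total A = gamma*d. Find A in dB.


gamma = 0.3861 * 89^0.95 = 27.454928 dB/km
A = 27.454928 * 27.2 = 746.77 dB

746.77 dB


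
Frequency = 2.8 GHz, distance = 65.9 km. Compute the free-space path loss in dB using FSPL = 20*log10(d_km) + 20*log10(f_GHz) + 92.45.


20*log10(65.9) = 36.38
20*log10(2.8) = 8.94
FSPL = 137.8 dB

137.8 dB


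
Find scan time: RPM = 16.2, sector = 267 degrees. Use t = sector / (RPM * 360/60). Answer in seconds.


t = 267 / (16.2 * 360) * 60 = 2.75 s

2.75 s


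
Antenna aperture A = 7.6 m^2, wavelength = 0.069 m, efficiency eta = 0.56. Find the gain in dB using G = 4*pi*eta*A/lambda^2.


G_linear = 4*pi*0.56*7.6/0.069^2 = 11233.45
G_dB = 10*log10(11233.45) = 40.5 dB

40.5 dB


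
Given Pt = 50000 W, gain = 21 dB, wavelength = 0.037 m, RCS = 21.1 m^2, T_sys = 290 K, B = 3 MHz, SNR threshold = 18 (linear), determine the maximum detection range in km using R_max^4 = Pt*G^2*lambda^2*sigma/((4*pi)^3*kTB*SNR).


G_lin = 10^(21/10) = 125.892541
R^4 = 50000 * 125.892541^2 * 0.037^2 * 21.1 / ((4*pi)^3 * 1.38e-23 * 290 * 3000000.0 * 18)
R^4 = 5.33772e16 m^4
R_max = (5.33772e16)^(1/4) = 15199.8 m = 15.2 km

15.2 km


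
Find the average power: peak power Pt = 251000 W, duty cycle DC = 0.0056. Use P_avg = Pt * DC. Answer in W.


P_avg = 251000 * 0.0056 = 1405.6 W

1405.6 W


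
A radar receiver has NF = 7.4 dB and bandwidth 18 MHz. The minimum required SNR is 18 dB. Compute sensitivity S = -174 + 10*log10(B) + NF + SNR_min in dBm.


10*log10(18000000.0) = 72.55
S = -174 + 72.55 + 7.4 + 18 = -76.0 dBm

-76.0 dBm


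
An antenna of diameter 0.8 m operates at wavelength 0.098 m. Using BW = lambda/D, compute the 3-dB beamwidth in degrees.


BW_rad = 0.098 / 0.8 = 0.1225
BW_deg = 7.02 degrees

7.02 degrees


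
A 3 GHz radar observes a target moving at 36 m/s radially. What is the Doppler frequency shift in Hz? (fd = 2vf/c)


fd = 2 * 36 * 3000000000.0 / 3e8 = 720.0 Hz

720.0 Hz


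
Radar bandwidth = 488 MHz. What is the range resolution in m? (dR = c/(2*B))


dR = 3e8 / (2 * 488000000.0) = 0.31 m

0.31 m


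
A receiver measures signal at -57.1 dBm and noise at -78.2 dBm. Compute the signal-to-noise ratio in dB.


SNR = -57.1 - (-78.2) = 21.1 dB

21.1 dB


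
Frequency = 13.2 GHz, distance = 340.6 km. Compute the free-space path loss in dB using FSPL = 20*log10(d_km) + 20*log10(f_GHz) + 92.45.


20*log10(340.6) = 50.64
20*log10(13.2) = 22.41
FSPL = 165.5 dB

165.5 dB


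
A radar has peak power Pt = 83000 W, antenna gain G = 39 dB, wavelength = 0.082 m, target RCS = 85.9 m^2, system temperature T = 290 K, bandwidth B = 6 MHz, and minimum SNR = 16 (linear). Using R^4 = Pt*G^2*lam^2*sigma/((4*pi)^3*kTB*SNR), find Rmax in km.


G_lin = 10^(39/10) = 7943.282347
R^4 = 83000 * 7943.282347^2 * 0.082^2 * 85.9 / ((4*pi)^3 * 1.38e-23 * 290 * 6000000.0 * 16)
R^4 = 3.96754e21 m^4
R_max = (3.96754e21)^(1/4) = 250974.9 m = 251.0 km

251.0 km


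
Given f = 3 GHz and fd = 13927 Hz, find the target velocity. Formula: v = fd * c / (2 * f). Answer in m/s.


v = 13927 * 3e8 / (2 * 3000000000.0) = 696.4 m/s

696.4 m/s


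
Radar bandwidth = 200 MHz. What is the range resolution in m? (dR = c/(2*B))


dR = 3e8 / (2 * 200000000.0) = 0.75 m

0.75 m


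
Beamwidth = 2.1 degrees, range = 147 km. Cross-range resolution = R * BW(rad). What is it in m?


BW_rad = 0.036651914
CR = 147000 * 0.036651914 = 5387.8 m

5387.8 m


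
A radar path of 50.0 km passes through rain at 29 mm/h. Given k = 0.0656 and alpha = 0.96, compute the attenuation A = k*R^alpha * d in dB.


gamma = 0.0656 * 29^0.96 = 1.662669 dB/km
A = 1.662669 * 50.0 = 83.13 dB

83.13 dB


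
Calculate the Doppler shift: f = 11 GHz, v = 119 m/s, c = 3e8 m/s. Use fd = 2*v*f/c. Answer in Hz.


fd = 2 * 119 * 11000000000.0 / 3e8 = 8726.7 Hz

8726.7 Hz


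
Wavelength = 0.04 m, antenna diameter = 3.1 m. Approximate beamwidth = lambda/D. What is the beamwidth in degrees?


BW_rad = 0.04 / 3.1 = 0.012903
BW_deg = 0.74 degrees

0.74 degrees


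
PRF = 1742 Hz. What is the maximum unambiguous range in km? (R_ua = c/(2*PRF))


R_ua = 3e8 / (2 * 1742) = 86107.9 m = 86.1 km

86.1 km


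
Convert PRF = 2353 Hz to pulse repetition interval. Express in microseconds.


PRI = 1/2353 = 0.0004249894 s = 425.0 us

425.0 us


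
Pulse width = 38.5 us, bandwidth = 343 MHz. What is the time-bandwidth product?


TBP = 38.5 * 343 = 13205.5

13205.5


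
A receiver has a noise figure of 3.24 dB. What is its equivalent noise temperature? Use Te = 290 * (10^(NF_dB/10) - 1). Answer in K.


NF_lin = 10^(3.24/10) = 2.108628
Te = 290 * (2.108628 - 1) = 321.5 K

321.5 K


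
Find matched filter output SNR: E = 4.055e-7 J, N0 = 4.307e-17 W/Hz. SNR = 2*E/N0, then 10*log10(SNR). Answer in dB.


SNR_lin = 2 * 4.055e-7 / 4.307e-17 = 1.883e10
SNR_dB = 10*log10(1.883e10) = 102.7 dB

102.7 dB


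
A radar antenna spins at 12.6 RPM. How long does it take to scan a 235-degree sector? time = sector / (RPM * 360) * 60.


t = 235 / (12.6 * 360) * 60 = 3.11 s

3.11 s


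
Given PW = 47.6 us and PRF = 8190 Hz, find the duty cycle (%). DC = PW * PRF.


DC = 47.6e-6 * 8190 * 100 = 38.98%

38.98%


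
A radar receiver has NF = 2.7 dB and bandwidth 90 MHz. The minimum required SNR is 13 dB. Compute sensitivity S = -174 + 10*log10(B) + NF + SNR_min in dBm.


10*log10(90000000.0) = 79.54
S = -174 + 79.54 + 2.7 + 13 = -78.8 dBm

-78.8 dBm


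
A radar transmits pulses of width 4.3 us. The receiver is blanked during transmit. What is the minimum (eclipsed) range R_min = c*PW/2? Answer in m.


R_min = 3e8 * 4.3e-6 / 2 = 645.0 m

645.0 m


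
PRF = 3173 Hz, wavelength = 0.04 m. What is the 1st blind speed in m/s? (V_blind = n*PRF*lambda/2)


V_blind = 1 * 3173 * 0.04 / 2 = 63.5 m/s

63.5 m/s


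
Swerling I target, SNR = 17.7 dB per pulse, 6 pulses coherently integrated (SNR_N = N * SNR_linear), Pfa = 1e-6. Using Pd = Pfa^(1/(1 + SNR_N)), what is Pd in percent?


SNR_lin = 10^(17.7/10) = 58.88437
SNR_N = 6 * 58.88437 = 353.30622
1/(1 + SNR_N) = 1/354.30622 = 0.0028224
Pd = (1e-6)^0.0028224 = 0.96176
Pd = 96.2%

96.2%


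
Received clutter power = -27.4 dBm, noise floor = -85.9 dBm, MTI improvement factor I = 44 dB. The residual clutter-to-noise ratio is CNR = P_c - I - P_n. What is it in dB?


CNR = -27.4 - 44 - (-85.9) = 14.5 dB

14.5 dB


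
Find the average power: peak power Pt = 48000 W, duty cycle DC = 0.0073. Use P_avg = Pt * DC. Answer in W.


P_avg = 48000 * 0.0073 = 350.4 W

350.4 W


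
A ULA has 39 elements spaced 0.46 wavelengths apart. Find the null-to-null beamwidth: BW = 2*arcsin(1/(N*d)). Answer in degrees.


1/(N*d) = 1/(39*0.46) = 0.055741
BW = 2*arcsin(0.055741) = 6.4 degrees

6.4 degrees


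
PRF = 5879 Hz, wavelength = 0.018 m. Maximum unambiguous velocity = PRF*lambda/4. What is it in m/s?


V_ua = 5879 * 0.018 / 4 = 26.5 m/s

26.5 m/s


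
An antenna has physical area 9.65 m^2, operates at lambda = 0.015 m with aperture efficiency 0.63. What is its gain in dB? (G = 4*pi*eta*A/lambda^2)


G_linear = 4*pi*0.63*9.65/0.015^2 = 339543.33
G_dB = 10*log10(339543.33) = 55.3 dB

55.3 dB


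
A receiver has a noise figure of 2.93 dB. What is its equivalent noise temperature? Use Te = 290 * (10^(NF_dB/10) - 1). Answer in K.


NF_lin = 10^(2.93/10) = 1.96336
Te = 290 * (1.96336 - 1) = 279.4 K

279.4 K


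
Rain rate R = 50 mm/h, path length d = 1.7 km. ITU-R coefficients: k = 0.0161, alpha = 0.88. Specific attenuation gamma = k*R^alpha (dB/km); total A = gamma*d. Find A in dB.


gamma = 0.0161 * 50^0.88 = 0.503407 dB/km
A = 0.503407 * 1.7 = 0.86 dB

0.86 dB


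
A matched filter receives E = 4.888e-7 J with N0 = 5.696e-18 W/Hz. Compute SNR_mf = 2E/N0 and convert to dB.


SNR_lin = 2 * 4.888e-7 / 5.696e-18 = 1.716e11
SNR_dB = 10*log10(1.716e11) = 112.3 dB

112.3 dB


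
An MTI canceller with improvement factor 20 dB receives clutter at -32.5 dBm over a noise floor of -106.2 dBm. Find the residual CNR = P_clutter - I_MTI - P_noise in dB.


CNR = -32.5 - 20 - (-106.2) = 53.7 dB

53.7 dB


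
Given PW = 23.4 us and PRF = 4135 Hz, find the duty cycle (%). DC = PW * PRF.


DC = 23.4e-6 * 4135 * 100 = 9.68%

9.68%


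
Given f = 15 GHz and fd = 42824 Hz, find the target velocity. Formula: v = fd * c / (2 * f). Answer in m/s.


v = 42824 * 3e8 / (2 * 15000000000.0) = 428.2 m/s

428.2 m/s


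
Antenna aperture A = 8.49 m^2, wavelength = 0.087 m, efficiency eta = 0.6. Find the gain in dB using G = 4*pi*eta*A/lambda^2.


G_linear = 4*pi*0.6*8.49/0.087^2 = 8457.27
G_dB = 10*log10(8457.27) = 39.3 dB

39.3 dB


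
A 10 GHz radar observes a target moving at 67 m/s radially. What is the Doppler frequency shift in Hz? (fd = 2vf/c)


fd = 2 * 67 * 10000000000.0 / 3e8 = 4466.7 Hz

4466.7 Hz


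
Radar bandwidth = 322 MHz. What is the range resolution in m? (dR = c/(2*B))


dR = 3e8 / (2 * 322000000.0) = 0.47 m

0.47 m


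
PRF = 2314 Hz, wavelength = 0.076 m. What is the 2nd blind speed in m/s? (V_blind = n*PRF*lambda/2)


V_blind = 2 * 2314 * 0.076 / 2 = 175.9 m/s

175.9 m/s


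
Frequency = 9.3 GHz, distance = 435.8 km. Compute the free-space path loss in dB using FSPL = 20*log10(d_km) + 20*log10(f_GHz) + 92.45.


20*log10(435.8) = 52.79
20*log10(9.3) = 19.37
FSPL = 164.6 dB

164.6 dB


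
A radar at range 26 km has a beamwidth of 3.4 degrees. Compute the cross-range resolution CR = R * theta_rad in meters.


BW_rad = 0.059341195
CR = 26000 * 0.059341195 = 1542.9 m

1542.9 m


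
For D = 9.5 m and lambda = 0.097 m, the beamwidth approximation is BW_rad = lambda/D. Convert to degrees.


BW_rad = 0.097 / 9.5 = 0.010211
BW_deg = 0.59 degrees

0.59 degrees


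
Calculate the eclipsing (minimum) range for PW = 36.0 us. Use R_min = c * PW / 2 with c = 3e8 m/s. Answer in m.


R_min = 3e8 * 36.0e-6 / 2 = 5400.0 m

5400.0 m


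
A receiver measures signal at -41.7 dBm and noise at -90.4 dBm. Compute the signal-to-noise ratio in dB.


SNR = -41.7 - (-90.4) = 48.7 dB

48.7 dB


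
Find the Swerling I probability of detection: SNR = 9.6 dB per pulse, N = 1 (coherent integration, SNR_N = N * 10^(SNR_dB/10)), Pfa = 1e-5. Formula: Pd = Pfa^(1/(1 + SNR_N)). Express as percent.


SNR_lin = 10^(9.6/10) = 9.12011
SNR_N = 1 * 9.12011 = 9.12011
1/(1 + SNR_N) = 1/10.12011 = 0.0988132
Pd = (1e-5)^0.0988132 = 0.32058
Pd = 32.1%

32.1%


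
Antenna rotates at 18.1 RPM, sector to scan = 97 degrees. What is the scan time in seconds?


t = 97 / (18.1 * 360) * 60 = 0.89 s

0.89 s


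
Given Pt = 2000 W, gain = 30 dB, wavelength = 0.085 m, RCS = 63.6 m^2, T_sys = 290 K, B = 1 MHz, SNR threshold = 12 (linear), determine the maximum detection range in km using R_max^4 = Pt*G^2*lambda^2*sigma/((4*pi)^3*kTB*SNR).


G_lin = 10^(30/10) = 1000.0
R^4 = 2000 * 1000.0^2 * 0.085^2 * 63.6 / ((4*pi)^3 * 1.38e-23 * 290 * 1000000.0 * 12)
R^4 = 9.64355e18 m^4
R_max = (9.64355e18)^(1/4) = 55726.2 m = 55.7 km

55.7 km


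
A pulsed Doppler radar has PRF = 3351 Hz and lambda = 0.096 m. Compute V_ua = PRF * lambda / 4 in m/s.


V_ua = 3351 * 0.096 / 4 = 80.4 m/s

80.4 m/s


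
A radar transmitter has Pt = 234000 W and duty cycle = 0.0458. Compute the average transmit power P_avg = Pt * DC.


P_avg = 234000 * 0.0458 = 10717.2 W

10717.2 W


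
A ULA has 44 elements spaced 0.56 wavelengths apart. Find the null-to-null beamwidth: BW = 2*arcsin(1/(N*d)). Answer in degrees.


1/(N*d) = 1/(44*0.56) = 0.040584
BW = 2*arcsin(0.040584) = 4.7 degrees

4.7 degrees


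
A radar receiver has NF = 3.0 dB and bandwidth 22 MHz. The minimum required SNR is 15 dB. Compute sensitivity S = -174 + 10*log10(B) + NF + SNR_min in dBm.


10*log10(22000000.0) = 73.42
S = -174 + 73.42 + 3.0 + 15 = -82.6 dBm

-82.6 dBm


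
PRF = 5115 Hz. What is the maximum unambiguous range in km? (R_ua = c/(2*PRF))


R_ua = 3e8 / (2 * 5115) = 29325.5 m = 29.3 km

29.3 km


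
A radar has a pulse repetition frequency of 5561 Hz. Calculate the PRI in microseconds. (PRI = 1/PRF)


PRI = 1/5561 = 0.0001798238 s = 179.8 us

179.8 us


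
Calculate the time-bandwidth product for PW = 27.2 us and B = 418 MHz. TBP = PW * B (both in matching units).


TBP = 27.2 * 418 = 11369.6

11369.6


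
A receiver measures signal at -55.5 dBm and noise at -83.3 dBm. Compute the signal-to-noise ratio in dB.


SNR = -55.5 - (-83.3) = 27.8 dB

27.8 dB


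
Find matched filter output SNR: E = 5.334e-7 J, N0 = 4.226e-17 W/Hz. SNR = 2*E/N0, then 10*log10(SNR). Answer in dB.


SNR_lin = 2 * 5.334e-7 / 4.226e-17 = 2.524e10
SNR_dB = 10*log10(2.524e10) = 104.0 dB

104.0 dB


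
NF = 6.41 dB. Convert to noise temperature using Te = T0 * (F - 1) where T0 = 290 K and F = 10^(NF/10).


NF_lin = 10^(6.41/10) = 4.375221
Te = 290 * (4.375221 - 1) = 978.8 K

978.8 K


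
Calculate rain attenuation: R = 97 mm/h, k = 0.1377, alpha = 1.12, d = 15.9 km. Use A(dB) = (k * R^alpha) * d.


gamma = 0.1377 * 97^1.12 = 23.126946 dB/km
A = 23.126946 * 15.9 = 367.72 dB

367.72 dB


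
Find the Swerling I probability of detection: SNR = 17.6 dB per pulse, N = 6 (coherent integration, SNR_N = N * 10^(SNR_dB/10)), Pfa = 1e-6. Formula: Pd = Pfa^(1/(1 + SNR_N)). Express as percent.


SNR_lin = 10^(17.6/10) = 57.54399
SNR_N = 6 * 57.54399 = 345.26394
1/(1 + SNR_N) = 1/346.26394 = 0.002888
Pd = (1e-6)^0.002888 = 0.96089
Pd = 96.1%

96.1%


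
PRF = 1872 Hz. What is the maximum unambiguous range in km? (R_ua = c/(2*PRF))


R_ua = 3e8 / (2 * 1872) = 80128.2 m = 80.1 km

80.1 km


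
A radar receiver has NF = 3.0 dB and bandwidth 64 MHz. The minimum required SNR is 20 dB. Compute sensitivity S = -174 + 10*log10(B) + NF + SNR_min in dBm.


10*log10(64000000.0) = 78.06
S = -174 + 78.06 + 3.0 + 20 = -72.9 dBm

-72.9 dBm


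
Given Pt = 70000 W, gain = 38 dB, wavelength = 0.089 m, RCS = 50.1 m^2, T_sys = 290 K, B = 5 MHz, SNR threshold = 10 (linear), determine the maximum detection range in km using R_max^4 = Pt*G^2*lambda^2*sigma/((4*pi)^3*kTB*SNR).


G_lin = 10^(38/10) = 6309.573445
R^4 = 70000 * 6309.573445^2 * 0.089^2 * 50.1 / ((4*pi)^3 * 1.38e-23 * 290 * 5000000.0 * 10)
R^4 = 2.78509e21 m^4
R_max = (2.78509e21)^(1/4) = 229725.8 m = 229.7 km

229.7 km


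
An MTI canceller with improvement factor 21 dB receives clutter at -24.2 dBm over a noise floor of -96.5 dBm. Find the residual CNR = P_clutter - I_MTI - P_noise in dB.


CNR = -24.2 - 21 - (-96.5) = 51.3 dB

51.3 dB


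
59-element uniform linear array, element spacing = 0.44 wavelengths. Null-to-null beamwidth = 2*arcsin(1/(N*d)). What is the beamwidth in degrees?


1/(N*d) = 1/(59*0.44) = 0.038521
BW = 2*arcsin(0.038521) = 4.4 degrees

4.4 degrees


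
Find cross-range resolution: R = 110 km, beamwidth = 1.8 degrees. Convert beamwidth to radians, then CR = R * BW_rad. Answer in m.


BW_rad = 0.031415927
CR = 110000 * 0.031415927 = 3455.8 m

3455.8 m


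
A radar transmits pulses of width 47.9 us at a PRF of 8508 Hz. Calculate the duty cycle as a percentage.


DC = 47.9e-6 * 8508 * 100 = 40.75%

40.75%


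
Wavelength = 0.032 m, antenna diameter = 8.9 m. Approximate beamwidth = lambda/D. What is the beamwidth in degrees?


BW_rad = 0.032 / 8.9 = 0.003596
BW_deg = 0.21 degrees

0.21 degrees


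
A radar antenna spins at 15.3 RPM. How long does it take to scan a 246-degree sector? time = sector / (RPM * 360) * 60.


t = 246 / (15.3 * 360) * 60 = 2.68 s

2.68 s


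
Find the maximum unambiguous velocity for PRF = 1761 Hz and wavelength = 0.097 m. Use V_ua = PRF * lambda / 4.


V_ua = 1761 * 0.097 / 4 = 42.7 m/s

42.7 m/s


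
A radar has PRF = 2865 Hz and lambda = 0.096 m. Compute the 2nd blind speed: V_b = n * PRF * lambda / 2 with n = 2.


V_blind = 2 * 2865 * 0.096 / 2 = 275.0 m/s

275.0 m/s


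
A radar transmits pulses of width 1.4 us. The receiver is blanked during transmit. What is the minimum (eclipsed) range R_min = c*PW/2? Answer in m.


R_min = 3e8 * 1.4e-6 / 2 = 210.0 m

210.0 m


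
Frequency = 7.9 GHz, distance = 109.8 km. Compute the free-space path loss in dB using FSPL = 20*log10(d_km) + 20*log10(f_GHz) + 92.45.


20*log10(109.8) = 40.81
20*log10(7.9) = 17.95
FSPL = 151.2 dB

151.2 dB


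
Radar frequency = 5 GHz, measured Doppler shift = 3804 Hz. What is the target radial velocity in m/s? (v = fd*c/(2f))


v = 3804 * 3e8 / (2 * 5000000000.0) = 114.1 m/s

114.1 m/s


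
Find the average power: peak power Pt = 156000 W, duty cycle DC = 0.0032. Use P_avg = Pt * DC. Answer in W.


P_avg = 156000 * 0.0032 = 499.2 W

499.2 W


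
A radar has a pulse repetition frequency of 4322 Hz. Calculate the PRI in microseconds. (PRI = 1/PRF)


PRI = 1/4322 = 0.0002313744 s = 231.4 us

231.4 us


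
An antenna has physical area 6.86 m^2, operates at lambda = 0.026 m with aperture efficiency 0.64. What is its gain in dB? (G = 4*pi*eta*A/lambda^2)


G_linear = 4*pi*0.64*6.86/0.026^2 = 81614.49
G_dB = 10*log10(81614.49) = 49.1 dB

49.1 dB


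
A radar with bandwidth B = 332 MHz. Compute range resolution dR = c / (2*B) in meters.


dR = 3e8 / (2 * 332000000.0) = 0.45 m

0.45 m


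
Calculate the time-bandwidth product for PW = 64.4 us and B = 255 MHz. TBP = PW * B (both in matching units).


TBP = 64.4 * 255 = 16422.0

16422.0


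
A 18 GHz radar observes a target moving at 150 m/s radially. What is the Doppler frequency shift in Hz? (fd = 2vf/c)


fd = 2 * 150 * 18000000000.0 / 3e8 = 18000.0 Hz

18000.0 Hz


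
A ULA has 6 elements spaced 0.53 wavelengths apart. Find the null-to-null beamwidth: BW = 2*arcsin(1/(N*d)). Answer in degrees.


1/(N*d) = 1/(6*0.53) = 0.314465
BW = 2*arcsin(0.314465) = 36.7 degrees

36.7 degrees


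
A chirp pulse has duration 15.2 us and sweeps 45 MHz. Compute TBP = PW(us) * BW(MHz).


TBP = 15.2 * 45 = 684.0

684.0


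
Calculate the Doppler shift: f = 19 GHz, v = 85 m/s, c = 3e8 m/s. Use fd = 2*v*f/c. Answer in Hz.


fd = 2 * 85 * 19000000000.0 / 3e8 = 10766.7 Hz

10766.7 Hz


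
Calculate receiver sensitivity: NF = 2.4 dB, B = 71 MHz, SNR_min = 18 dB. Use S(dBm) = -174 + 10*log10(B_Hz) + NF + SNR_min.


10*log10(71000000.0) = 78.51
S = -174 + 78.51 + 2.4 + 18 = -75.1 dBm

-75.1 dBm


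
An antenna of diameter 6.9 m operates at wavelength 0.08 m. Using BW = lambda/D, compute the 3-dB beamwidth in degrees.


BW_rad = 0.08 / 6.9 = 0.011594
BW_deg = 0.66 degrees

0.66 degrees


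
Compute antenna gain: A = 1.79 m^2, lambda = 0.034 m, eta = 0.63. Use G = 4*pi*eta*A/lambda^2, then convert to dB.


G_linear = 4*pi*0.63*1.79/0.034^2 = 12258.73
G_dB = 10*log10(12258.73) = 40.9 dB

40.9 dB


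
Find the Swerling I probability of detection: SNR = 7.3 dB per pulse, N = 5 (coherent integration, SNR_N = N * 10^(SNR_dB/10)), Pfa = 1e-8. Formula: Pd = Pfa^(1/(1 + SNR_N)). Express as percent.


SNR_lin = 10^(7.3/10) = 5.37032
SNR_N = 5 * 5.37032 = 26.8516
1/(1 + SNR_N) = 1/27.8516 = 0.0359046
Pd = (1e-8)^0.0359046 = 0.51613
Pd = 51.6%

51.6%


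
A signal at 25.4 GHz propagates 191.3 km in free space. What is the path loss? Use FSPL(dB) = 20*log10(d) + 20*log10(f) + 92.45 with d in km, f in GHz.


20*log10(191.3) = 45.63
20*log10(25.4) = 28.1
FSPL = 166.2 dB

166.2 dB


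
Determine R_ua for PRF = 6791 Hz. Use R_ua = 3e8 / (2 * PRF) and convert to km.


R_ua = 3e8 / (2 * 6791) = 22088.1 m = 22.1 km

22.1 km


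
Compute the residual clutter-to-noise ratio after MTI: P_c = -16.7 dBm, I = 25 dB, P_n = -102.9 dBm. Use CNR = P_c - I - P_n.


CNR = -16.7 - 25 - (-102.9) = 61.2 dB

61.2 dB


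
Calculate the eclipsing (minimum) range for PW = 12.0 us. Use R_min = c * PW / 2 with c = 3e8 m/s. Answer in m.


R_min = 3e8 * 12.0e-6 / 2 = 1800.0 m

1800.0 m


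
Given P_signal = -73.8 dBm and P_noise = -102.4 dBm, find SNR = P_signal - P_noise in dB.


SNR = -73.8 - (-102.4) = 28.6 dB

28.6 dB


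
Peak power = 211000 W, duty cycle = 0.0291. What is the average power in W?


P_avg = 211000 * 0.0291 = 6140.1 W

6140.1 W


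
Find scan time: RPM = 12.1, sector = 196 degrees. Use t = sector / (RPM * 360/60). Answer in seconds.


t = 196 / (12.1 * 360) * 60 = 2.7 s

2.7 s


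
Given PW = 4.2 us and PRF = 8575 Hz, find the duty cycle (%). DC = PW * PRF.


DC = 4.2e-6 * 8575 * 100 = 3.6%

3.6%


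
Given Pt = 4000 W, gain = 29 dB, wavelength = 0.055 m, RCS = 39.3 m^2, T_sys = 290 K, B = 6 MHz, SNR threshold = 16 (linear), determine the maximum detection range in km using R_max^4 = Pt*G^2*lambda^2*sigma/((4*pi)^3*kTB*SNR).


G_lin = 10^(29/10) = 794.328235
R^4 = 4000 * 794.328235^2 * 0.055^2 * 39.3 / ((4*pi)^3 * 1.38e-23 * 290 * 6000000.0 * 16)
R^4 = 3.9355e17 m^4
R_max = (3.9355e17)^(1/4) = 25046.7 m = 25.0 km

25.0 km


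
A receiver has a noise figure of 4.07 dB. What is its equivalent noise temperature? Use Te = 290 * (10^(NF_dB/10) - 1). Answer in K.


NF_lin = 10^(4.07/10) = 2.552701
Te = 290 * (2.552701 - 1) = 450.3 K

450.3 K


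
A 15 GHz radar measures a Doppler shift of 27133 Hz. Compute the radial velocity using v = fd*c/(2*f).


v = 27133 * 3e8 / (2 * 15000000000.0) = 271.3 m/s

271.3 m/s


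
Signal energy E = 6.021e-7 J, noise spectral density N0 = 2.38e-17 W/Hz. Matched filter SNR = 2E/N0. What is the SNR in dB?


SNR_lin = 2 * 6.021e-7 / 2.38e-17 = 5.06e10
SNR_dB = 10*log10(5.06e10) = 107.0 dB

107.0 dB
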